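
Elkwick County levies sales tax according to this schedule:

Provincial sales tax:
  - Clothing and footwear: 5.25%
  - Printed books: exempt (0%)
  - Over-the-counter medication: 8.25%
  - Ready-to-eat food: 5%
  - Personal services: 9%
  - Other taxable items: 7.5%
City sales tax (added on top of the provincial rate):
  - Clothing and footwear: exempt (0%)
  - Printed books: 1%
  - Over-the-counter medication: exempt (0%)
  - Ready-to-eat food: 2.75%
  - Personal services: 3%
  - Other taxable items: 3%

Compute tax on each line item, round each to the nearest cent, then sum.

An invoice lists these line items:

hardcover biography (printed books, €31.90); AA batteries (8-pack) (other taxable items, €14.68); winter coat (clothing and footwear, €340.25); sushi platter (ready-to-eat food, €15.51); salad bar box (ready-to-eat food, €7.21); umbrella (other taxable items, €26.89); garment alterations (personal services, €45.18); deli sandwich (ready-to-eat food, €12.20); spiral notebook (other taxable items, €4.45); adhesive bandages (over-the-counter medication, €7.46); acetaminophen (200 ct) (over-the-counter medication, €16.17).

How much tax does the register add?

€33.09

Hardcover biography €31.90: printed books → 0% + 1% city = 1% → €0.32
AA batteries (8-pack) €14.68: other taxable items → 7.5% + 3% city = 10.5% → €1.54
Winter coat €340.25: clothing and footwear → 5.25% + 0% city = 5.25% → €17.86
Sushi platter €15.51: ready-to-eat food → 5% + 2.75% city = 7.75% → €1.20
Salad bar box €7.21: ready-to-eat food → 5% + 2.75% city = 7.75% → €0.56
Umbrella €26.89: other taxable items → 7.5% + 3% city = 10.5% → €2.82
Garment alterations €45.18: personal services → 9% + 3% city = 12% → €5.42
Deli sandwich €12.20: ready-to-eat food → 5% + 2.75% city = 7.75% → €0.95
Spiral notebook €4.45: other taxable items → 7.5% + 3% city = 10.5% → €0.47
Adhesive bandages €7.46: over-the-counter medication → 8.25% + 0% city = 8.25% → €0.62
Acetaminophen (200 ct) €16.17: over-the-counter medication → 8.25% + 0% city = 8.25% → €1.33
Total tax = €0.32 + €1.54 + €17.86 + €1.20 + €0.56 + €2.82 + €5.42 + €0.95 + €0.47 + €0.62 + €1.33 = €33.09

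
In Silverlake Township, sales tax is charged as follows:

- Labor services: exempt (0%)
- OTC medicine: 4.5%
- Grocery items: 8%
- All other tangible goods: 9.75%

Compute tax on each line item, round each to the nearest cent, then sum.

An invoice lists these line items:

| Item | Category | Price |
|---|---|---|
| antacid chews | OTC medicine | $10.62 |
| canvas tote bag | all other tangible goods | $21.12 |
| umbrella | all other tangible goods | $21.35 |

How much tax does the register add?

$4.62

Antacid chews $10.62: OTC medicine → 4.5% → $0.48
Canvas tote bag $21.12: all other tangible goods → 9.75% → $2.06
Umbrella $21.35: all other tangible goods → 9.75% → $2.08
Total tax = $0.48 + $2.06 + $2.08 = $4.62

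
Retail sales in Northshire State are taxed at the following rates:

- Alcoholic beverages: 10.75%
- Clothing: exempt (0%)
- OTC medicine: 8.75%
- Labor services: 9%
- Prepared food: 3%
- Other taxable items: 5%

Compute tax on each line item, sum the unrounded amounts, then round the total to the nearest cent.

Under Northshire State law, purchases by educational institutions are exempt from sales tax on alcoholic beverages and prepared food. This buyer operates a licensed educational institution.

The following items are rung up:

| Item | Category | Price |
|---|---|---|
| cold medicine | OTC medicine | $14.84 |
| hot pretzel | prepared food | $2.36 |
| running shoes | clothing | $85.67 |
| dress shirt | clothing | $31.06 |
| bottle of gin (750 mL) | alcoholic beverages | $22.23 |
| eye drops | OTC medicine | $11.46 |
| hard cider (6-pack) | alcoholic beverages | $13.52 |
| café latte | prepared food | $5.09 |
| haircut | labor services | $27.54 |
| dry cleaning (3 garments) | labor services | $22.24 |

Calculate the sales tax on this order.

Cold medicine $14.84: OTC medicine → 8.75% → $1.2985
Hot pretzel $2.36: prepared food, buyer-exempt → 0% → $0.00
Running shoes $85.67: clothing → 0% → $0.00
Dress shirt $31.06: clothing → 0% → $0.00
Bottle of gin (750 mL) $22.23: alcoholic beverages, buyer-exempt → 0% → $0.00
Eye drops $11.46: OTC medicine → 8.75% → $1.00275
Hard cider (6-pack) $13.52: alcoholic beverages, buyer-exempt → 0% → $0.00
Café latte $5.09: prepared food, buyer-exempt → 0% → $0.00
Haircut $27.54: labor services → 9% → $2.4786
Dry cleaning (3 garments) $22.24: labor services → 9% → $2.0016
Unrounded tax sum = $6.78145 → $6.78

$6.78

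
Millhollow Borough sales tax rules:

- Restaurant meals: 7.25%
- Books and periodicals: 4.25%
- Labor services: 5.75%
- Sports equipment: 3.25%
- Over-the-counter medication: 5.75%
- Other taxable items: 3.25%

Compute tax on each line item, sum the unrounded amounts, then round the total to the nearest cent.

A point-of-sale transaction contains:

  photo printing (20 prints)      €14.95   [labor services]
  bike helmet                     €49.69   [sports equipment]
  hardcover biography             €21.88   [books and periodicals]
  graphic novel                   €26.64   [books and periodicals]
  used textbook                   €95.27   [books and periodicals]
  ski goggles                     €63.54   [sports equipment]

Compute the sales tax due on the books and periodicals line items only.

Hardcover biography €21.88: books and periodicals → 4.25% → €0.9299
Graphic novel €26.64: books and periodicals → 4.25% → €1.1322
Used textbook €95.27: books and periodicals → 4.25% → €4.048975
Tax on books and periodicals: unrounded sum = €6.111075 → €6.11

€6.11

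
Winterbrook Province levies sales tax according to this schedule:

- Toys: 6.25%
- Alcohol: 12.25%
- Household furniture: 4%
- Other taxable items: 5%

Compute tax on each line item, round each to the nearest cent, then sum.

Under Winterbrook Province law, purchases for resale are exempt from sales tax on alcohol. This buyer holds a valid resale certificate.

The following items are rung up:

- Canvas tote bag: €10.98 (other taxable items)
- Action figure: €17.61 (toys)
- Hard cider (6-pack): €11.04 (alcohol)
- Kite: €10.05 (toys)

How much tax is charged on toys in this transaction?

Action figure €17.61: toys → 6.25% → €1.10
Kite €10.05: toys → 6.25% → €0.63
Tax on toys = €1.10 + €0.63 = €1.73

€1.73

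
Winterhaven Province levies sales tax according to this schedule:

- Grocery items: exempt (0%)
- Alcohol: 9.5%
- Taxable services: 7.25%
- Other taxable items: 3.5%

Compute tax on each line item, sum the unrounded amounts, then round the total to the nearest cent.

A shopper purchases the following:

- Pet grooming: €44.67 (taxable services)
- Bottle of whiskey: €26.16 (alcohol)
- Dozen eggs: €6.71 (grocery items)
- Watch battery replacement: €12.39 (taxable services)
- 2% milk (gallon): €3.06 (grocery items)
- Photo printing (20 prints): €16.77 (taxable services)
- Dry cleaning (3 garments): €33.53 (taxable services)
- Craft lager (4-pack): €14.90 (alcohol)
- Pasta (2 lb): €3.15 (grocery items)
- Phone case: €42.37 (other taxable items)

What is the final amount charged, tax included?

€216.88

Pet grooming €44.67: taxable services → 7.25% → €3.238575
Bottle of whiskey €26.16: alcohol → 9.5% → €2.4852
Dozen eggs €6.71: grocery items → 0% → €0.00
Watch battery replacement €12.39: taxable services → 7.25% → €0.898275
2% milk (gallon) €3.06: grocery items → 0% → €0.00
Photo printing (20 prints) €16.77: taxable services → 7.25% → €1.215825
Dry cleaning (3 garments) €33.53: taxable services → 7.25% → €2.430925
Craft lager (4-pack) €14.90: alcohol → 9.5% → €1.4155
Pasta (2 lb) €3.15: grocery items → 0% → €0.00
Phone case €42.37: other taxable items → 3.5% → €1.48295
Subtotal = €203.71; unrounded tax = €13.16725 → €13.17; total due = €216.88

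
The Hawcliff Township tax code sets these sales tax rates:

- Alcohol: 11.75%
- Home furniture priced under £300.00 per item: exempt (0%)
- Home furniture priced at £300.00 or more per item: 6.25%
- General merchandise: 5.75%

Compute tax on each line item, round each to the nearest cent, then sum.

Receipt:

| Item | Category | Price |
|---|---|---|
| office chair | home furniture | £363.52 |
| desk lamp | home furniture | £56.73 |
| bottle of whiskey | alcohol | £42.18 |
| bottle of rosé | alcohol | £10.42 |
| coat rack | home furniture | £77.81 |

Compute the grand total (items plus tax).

£579.56

Office chair £363.52: home furniture, £300.00 or more → 6.25% → £22.72
Desk lamp £56.73: home furniture, under £300.00 → 0% → £0.00
Bottle of whiskey £42.18: alcohol → 11.75% → £4.96
Bottle of rosé £10.42: alcohol → 11.75% → £1.22
Coat rack £77.81: home furniture, under £300.00 → 0% → £0.00
Subtotal = £550.66; tax = £28.90; total due = £579.56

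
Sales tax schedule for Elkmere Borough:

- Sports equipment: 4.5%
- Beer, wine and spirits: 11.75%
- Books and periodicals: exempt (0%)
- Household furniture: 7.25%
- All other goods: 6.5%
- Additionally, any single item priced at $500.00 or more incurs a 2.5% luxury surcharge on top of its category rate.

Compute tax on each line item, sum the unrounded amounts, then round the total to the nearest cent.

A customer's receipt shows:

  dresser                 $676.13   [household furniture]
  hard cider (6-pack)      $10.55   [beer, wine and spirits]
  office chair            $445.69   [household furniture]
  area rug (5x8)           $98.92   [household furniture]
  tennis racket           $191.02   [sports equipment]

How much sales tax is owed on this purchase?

$115.24

Dresser $676.13: household furniture → 7.25% + 2.5% surcharge = 9.75% → $65.922675
Hard cider (6-pack) $10.55: beer, wine and spirits → 11.75% → $1.239625
Office chair $445.69: household furniture → 7.25% → $32.312525
Area rug (5x8) $98.92: household furniture → 7.25% → $7.1717
Tennis racket $191.02: sports equipment → 4.5% → $8.5959
Unrounded tax sum = $115.242425 → $115.24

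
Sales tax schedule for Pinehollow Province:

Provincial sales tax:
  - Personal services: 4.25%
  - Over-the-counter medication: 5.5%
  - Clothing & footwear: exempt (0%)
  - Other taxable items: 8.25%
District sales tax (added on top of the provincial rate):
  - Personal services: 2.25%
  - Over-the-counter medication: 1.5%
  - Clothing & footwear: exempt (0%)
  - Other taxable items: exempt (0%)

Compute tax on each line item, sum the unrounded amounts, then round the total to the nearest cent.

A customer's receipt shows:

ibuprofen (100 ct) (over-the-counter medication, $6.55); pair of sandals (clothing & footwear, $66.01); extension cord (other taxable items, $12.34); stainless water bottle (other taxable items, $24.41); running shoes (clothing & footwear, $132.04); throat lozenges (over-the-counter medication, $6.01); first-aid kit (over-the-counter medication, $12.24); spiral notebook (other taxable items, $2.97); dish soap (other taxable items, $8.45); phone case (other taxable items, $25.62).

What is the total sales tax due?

Ibuprofen (100 ct) $6.55: over-the-counter medication → 5.5% + 1.5% district = 7% → $0.4585
Pair of sandals $66.01: clothing & footwear → 0% + 0% district = 0% → $0.00
Extension cord $12.34: other taxable items → 8.25% + 0% district = 8.25% → $1.01805
Stainless water bottle $24.41: other taxable items → 8.25% + 0% district = 8.25% → $2.013825
Running shoes $132.04: clothing & footwear → 0% + 0% district = 0% → $0.00
Throat lozenges $6.01: over-the-counter medication → 5.5% + 1.5% district = 7% → $0.4207
First-aid kit $12.24: over-the-counter medication → 5.5% + 1.5% district = 7% → $0.8568
Spiral notebook $2.97: other taxable items → 8.25% + 0% district = 8.25% → $0.245025
Dish soap $8.45: other taxable items → 8.25% + 0% district = 8.25% → $0.697125
Phone case $25.62: other taxable items → 8.25% + 0% district = 8.25% → $2.11365
Unrounded tax sum = $7.823675 → $7.82

$7.82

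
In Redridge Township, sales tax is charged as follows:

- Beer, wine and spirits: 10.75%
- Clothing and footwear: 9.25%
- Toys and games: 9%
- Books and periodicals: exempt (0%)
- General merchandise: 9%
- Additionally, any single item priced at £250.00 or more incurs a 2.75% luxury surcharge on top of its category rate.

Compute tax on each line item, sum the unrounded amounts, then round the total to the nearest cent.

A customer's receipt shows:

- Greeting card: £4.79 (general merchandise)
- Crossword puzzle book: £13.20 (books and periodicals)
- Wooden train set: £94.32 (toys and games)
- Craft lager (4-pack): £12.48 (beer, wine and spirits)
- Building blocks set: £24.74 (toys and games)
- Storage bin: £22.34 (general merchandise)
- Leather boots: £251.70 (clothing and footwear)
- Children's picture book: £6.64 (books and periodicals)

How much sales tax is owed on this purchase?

£44.70

Greeting card £4.79: general merchandise → 9% → £0.4311
Crossword puzzle book £13.20: books and periodicals → 0% → £0.00
Wooden train set £94.32: toys and games → 9% → £8.4888
Craft lager (4-pack) £12.48: beer, wine and spirits → 10.75% → £1.3416
Building blocks set £24.74: toys and games → 9% → £2.2266
Storage bin £22.34: general merchandise → 9% → £2.0106
Leather boots £251.70: clothing and footwear → 9.25% + 2.75% surcharge = 12% → £30.204
Children's picture book £6.64: books and periodicals → 0% → £0.00
Unrounded tax sum = £44.7027 → £44.70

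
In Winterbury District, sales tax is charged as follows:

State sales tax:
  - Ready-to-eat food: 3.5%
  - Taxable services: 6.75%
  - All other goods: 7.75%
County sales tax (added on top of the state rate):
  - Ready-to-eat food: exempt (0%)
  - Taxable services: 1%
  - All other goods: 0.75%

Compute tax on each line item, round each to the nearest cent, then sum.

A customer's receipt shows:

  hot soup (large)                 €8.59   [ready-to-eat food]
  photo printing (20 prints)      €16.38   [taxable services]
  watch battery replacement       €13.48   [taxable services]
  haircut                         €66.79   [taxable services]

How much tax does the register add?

€7.79

Hot soup (large) €8.59: ready-to-eat food → 3.5% + 0% county = 3.5% → €0.30
Photo printing (20 prints) €16.38: taxable services → 6.75% + 1% county = 7.75% → €1.27
Watch battery replacement €13.48: taxable services → 6.75% + 1% county = 7.75% → €1.04
Haircut €66.79: taxable services → 6.75% + 1% county = 7.75% → €5.18
Total tax = €0.30 + €1.27 + €1.04 + €5.18 = €7.79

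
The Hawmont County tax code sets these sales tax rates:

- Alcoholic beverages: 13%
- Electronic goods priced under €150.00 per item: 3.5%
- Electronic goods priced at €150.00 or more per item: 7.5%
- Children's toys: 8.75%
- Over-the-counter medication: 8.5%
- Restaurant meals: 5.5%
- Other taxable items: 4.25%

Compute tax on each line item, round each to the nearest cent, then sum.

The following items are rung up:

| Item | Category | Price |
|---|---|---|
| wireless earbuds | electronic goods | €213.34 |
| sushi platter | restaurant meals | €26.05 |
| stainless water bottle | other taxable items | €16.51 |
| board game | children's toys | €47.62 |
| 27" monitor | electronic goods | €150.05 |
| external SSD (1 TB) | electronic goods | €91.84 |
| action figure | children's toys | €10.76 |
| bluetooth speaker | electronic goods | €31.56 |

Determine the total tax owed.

Wireless earbuds €213.34: electronic goods, €150.00 or more → 7.5% → €16.00
Sushi platter €26.05: restaurant meals → 5.5% → €1.43
Stainless water bottle €16.51: other taxable items → 4.25% → €0.70
Board game €47.62: children's toys → 8.75% → €4.17
27" monitor €150.05: electronic goods, €150.00 or more → 7.5% → €11.25
External SSD (1 TB) €91.84: electronic goods, under €150.00 → 3.5% → €3.21
Action figure €10.76: children's toys → 8.75% → €0.94
Bluetooth speaker €31.56: electronic goods, under €150.00 → 3.5% → €1.10
Total tax = €16.00 + €1.43 + €0.70 + €4.17 + €11.25 + €3.21 + €0.94 + €1.10 = €38.80

€38.80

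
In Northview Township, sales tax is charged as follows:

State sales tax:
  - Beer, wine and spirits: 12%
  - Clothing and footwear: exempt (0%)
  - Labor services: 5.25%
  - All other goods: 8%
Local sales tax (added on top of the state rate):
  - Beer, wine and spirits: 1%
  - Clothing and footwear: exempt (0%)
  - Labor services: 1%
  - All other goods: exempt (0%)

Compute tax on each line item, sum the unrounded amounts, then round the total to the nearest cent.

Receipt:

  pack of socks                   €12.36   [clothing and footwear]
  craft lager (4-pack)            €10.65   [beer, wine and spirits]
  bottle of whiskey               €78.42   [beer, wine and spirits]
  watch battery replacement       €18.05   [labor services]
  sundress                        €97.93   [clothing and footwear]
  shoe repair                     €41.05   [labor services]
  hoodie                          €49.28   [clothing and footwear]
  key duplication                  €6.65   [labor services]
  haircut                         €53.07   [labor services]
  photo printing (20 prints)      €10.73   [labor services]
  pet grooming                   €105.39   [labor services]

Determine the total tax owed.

€26.26

Pack of socks €12.36: clothing and footwear → 0% + 0% local = 0% → €0.00
Craft lager (4-pack) €10.65: beer, wine and spirits → 12% + 1% local = 13% → €1.3845
Bottle of whiskey €78.42: beer, wine and spirits → 12% + 1% local = 13% → €10.1946
Watch battery replacement €18.05: labor services → 5.25% + 1% local = 6.25% → €1.128125
Sundress €97.93: clothing and footwear → 0% + 0% local = 0% → €0.00
Shoe repair €41.05: labor services → 5.25% + 1% local = 6.25% → €2.565625
Hoodie €49.28: clothing and footwear → 0% + 0% local = 0% → €0.00
Key duplication €6.65: labor services → 5.25% + 1% local = 6.25% → €0.415625
Haircut €53.07: labor services → 5.25% + 1% local = 6.25% → €3.316875
Photo printing (20 prints) €10.73: labor services → 5.25% + 1% local = 6.25% → €0.670625
Pet grooming €105.39: labor services → 5.25% + 1% local = 6.25% → €6.586875
Unrounded tax sum = €26.26285 → €26.26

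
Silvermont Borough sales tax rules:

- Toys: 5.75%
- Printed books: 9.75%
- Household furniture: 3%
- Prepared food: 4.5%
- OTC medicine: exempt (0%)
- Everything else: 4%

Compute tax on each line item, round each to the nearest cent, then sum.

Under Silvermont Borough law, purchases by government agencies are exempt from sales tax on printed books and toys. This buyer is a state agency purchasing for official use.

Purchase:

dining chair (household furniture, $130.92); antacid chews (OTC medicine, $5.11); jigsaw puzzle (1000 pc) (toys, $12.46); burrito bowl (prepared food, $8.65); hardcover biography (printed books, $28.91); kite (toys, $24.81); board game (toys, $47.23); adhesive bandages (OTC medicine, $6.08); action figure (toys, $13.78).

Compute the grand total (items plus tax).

Dining chair $130.92: household furniture → 3% → $3.93
Antacid chews $5.11: OTC medicine → 0% → $0.00
Jigsaw puzzle (1000 pc) $12.46: toys, buyer-exempt → 0% → $0.00
Burrito bowl $8.65: prepared food → 4.5% → $0.39
Hardcover biography $28.91: printed books, buyer-exempt → 0% → $0.00
Kite $24.81: toys, buyer-exempt → 0% → $0.00
Board game $47.23: toys, buyer-exempt → 0% → $0.00
Adhesive bandages $6.08: OTC medicine → 0% → $0.00
Action figure $13.78: toys, buyer-exempt → 0% → $0.00
Subtotal = $277.95; tax = $4.32; total due = $282.27

$282.27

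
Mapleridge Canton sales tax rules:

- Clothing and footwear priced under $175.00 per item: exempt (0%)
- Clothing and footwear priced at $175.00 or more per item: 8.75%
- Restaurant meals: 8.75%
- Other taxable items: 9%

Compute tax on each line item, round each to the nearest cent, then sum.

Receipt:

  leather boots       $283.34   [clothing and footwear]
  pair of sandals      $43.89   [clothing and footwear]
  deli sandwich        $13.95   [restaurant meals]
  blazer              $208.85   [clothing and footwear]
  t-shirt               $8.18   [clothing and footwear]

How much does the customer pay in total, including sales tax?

$602.49

Leather boots $283.34: clothing and footwear, $175.00 or more → 8.75% → $24.79
Pair of sandals $43.89: clothing and footwear, under $175.00 → 0% → $0.00
Deli sandwich $13.95: restaurant meals → 8.75% → $1.22
Blazer $208.85: clothing and footwear, $175.00 or more → 8.75% → $18.27
T-shirt $8.18: clothing and footwear, under $175.00 → 0% → $0.00
Subtotal = $558.21; tax = $44.28; total due = $602.49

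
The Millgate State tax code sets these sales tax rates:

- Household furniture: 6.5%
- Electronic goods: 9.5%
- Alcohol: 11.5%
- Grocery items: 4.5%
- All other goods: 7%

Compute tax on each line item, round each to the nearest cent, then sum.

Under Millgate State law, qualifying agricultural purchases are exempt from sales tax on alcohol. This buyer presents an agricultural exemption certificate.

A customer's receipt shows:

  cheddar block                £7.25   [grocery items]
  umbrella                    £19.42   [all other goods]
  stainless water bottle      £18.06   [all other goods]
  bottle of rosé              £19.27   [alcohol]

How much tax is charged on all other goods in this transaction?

£2.62

Umbrella £19.42: all other goods → 7% → £1.36
Stainless water bottle £18.06: all other goods → 7% → £1.26
Tax on all other goods = £1.36 + £1.26 = £2.62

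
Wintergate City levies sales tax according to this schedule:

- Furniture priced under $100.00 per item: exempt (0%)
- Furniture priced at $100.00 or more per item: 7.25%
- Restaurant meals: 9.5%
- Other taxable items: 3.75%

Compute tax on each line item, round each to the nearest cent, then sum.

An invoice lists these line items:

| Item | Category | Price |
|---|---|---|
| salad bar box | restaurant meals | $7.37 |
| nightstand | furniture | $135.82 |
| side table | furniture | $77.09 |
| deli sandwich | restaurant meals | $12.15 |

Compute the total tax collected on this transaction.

Salad bar box $7.37: restaurant meals → 9.5% → $0.70
Nightstand $135.82: furniture, $100.00 or more → 7.25% → $9.85
Side table $77.09: furniture, under $100.00 → 0% → $0.00
Deli sandwich $12.15: restaurant meals → 9.5% → $1.15
Total tax = $0.70 + $9.85 + $1.15 = $11.70

$11.70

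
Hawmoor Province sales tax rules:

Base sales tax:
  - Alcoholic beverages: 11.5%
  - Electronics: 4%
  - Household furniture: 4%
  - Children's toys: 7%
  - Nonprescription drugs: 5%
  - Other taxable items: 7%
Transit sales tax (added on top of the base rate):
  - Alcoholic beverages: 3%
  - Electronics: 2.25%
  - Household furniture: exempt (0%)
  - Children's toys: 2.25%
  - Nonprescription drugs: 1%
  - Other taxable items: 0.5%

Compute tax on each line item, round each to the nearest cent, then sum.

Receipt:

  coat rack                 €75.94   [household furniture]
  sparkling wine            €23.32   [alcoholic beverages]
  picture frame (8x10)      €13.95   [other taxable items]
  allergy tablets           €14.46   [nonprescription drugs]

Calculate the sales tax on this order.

€8.34

Coat rack €75.94: household furniture → 4% + 0% transit = 4% → €3.04
Sparkling wine €23.32: alcoholic beverages → 11.5% + 3% transit = 14.5% → €3.38
Picture frame (8x10) €13.95: other taxable items → 7% + 0.5% transit = 7.5% → €1.05
Allergy tablets €14.46: nonprescription drugs → 5% + 1% transit = 6% → €0.87
Total tax = €3.04 + €3.38 + €1.05 + €0.87 = €8.34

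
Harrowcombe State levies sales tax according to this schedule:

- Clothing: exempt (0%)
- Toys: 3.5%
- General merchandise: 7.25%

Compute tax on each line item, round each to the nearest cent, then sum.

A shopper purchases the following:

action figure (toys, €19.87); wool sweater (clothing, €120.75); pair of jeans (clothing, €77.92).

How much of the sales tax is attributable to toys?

€0.70

Action figure €19.87: toys → 3.5% → €0.70
Tax on toys = €0.70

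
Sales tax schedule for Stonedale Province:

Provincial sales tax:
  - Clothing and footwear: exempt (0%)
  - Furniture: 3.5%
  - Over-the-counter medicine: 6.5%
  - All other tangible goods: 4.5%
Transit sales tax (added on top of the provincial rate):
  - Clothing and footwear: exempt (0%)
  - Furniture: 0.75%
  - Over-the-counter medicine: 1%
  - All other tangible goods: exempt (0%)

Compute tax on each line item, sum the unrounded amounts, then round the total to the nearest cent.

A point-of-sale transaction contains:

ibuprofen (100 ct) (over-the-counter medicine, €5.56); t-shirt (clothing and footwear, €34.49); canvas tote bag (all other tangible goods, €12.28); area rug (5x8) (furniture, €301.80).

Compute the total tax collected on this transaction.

Ibuprofen (100 ct) €5.56: over-the-counter medicine → 6.5% + 1% transit = 7.5% → €0.417
T-shirt €34.49: clothing and footwear → 0% + 0% transit = 0% → €0.00
Canvas tote bag €12.28: all other tangible goods → 4.5% + 0% transit = 4.5% → €0.5526
Area rug (5x8) €301.80: furniture → 3.5% + 0.75% transit = 4.25% → €12.8265
Unrounded tax sum = €13.7961 → €13.80

€13.80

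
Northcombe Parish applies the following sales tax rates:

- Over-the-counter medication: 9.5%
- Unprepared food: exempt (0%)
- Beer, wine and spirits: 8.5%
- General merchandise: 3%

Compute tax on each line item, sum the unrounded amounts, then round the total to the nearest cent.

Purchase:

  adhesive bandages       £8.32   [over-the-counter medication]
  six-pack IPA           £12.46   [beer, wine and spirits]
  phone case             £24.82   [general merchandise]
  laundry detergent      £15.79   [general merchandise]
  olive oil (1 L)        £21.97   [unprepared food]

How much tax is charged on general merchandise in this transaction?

Phone case £24.82: general merchandise → 3% → £0.7446
Laundry detergent £15.79: general merchandise → 3% → £0.4737
Tax on general merchandise: unrounded sum = £1.2183 → £1.22

£1.22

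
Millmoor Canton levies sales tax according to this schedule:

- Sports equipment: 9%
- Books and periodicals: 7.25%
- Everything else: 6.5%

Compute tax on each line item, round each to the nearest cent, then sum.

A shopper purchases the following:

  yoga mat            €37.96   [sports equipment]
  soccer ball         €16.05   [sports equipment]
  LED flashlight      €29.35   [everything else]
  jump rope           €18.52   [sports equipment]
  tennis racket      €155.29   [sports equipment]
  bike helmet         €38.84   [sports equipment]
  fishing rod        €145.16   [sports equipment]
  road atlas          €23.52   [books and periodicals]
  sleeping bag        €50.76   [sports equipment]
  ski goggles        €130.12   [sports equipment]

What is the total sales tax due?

€56.97

Yoga mat €37.96: sports equipment → 9% → €3.42
Soccer ball €16.05: sports equipment → 9% → €1.44
LED flashlight €29.35: everything else → 6.5% → €1.91
Jump rope €18.52: sports equipment → 9% → €1.67
Tennis racket €155.29: sports equipment → 9% → €13.98
Bike helmet €38.84: sports equipment → 9% → €3.50
Fishing rod €145.16: sports equipment → 9% → €13.06
Road atlas €23.52: books and periodicals → 7.25% → €1.71
Sleeping bag €50.76: sports equipment → 9% → €4.57
Ski goggles €130.12: sports equipment → 9% → €11.71
Total tax = €3.42 + €1.44 + €1.91 + €1.67 + €13.98 + €3.50 + €13.06 + €1.71 + €4.57 + €11.71 = €56.97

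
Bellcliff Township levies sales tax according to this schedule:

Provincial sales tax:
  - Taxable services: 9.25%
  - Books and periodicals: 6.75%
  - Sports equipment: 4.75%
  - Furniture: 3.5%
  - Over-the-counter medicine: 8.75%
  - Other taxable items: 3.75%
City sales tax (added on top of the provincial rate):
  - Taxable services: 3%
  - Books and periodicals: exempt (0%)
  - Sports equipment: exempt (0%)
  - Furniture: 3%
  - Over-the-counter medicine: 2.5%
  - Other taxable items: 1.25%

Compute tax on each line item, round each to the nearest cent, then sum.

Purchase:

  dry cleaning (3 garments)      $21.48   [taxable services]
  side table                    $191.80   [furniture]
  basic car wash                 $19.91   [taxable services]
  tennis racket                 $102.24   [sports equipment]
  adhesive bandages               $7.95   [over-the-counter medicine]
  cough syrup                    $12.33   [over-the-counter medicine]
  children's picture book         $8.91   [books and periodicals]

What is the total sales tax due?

$25.28

Dry cleaning (3 garments) $21.48: taxable services → 9.25% + 3% city = 12.25% → $2.63
Side table $191.80: furniture → 3.5% + 3% city = 6.5% → $12.47
Basic car wash $19.91: taxable services → 9.25% + 3% city = 12.25% → $2.44
Tennis racket $102.24: sports equipment → 4.75% + 0% city = 4.75% → $4.86
Adhesive bandages $7.95: over-the-counter medicine → 8.75% + 2.5% city = 11.25% → $0.89
Cough syrup $12.33: over-the-counter medicine → 8.75% + 2.5% city = 11.25% → $1.39
Children's picture book $8.91: books and periodicals → 6.75% + 0% city = 6.75% → $0.60
Total tax = $2.63 + $12.47 + $2.44 + $4.86 + $0.89 + $1.39 + $0.60 = $25.28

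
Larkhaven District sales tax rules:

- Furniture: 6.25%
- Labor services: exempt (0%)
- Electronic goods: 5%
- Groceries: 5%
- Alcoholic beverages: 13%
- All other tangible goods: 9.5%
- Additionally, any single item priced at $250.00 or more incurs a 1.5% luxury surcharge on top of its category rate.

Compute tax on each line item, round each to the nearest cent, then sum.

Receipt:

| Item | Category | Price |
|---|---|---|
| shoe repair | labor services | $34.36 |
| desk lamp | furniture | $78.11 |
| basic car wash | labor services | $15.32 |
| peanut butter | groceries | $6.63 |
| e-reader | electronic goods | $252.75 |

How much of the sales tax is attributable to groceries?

Peanut butter $6.63: groceries → 5% → $0.33
Tax on groceries = $0.33

$0.33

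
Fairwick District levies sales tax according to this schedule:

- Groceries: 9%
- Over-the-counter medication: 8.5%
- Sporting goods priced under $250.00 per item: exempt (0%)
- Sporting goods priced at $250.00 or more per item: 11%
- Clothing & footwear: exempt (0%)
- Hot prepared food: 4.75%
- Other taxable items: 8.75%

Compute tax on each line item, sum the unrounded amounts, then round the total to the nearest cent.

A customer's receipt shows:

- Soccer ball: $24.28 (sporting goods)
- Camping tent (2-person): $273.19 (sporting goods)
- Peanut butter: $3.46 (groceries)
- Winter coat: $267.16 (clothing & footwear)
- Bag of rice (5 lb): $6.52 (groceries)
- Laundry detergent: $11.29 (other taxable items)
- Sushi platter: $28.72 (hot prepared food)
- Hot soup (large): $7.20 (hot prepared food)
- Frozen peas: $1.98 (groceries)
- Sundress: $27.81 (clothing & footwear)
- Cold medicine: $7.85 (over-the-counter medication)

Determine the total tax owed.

$34.49

Soccer ball $24.28: sporting goods, under $250.00 → 0% → $0.00
Camping tent (2-person) $273.19: sporting goods, $250.00 or more → 11% → $30.0509
Peanut butter $3.46: groceries → 9% → $0.3114
Winter coat $267.16: clothing & footwear → 0% → $0.00
Bag of rice (5 lb) $6.52: groceries → 9% → $0.5868
Laundry detergent $11.29: other taxable items → 8.75% → $0.987875
Sushi platter $28.72: hot prepared food → 4.75% → $1.3642
Hot soup (large) $7.20: hot prepared food → 4.75% → $0.342
Frozen peas $1.98: groceries → 9% → $0.1782
Sundress $27.81: clothing & footwear → 0% → $0.00
Cold medicine $7.85: over-the-counter medication → 8.5% → $0.66725
Unrounded tax sum = $34.488625 → $34.49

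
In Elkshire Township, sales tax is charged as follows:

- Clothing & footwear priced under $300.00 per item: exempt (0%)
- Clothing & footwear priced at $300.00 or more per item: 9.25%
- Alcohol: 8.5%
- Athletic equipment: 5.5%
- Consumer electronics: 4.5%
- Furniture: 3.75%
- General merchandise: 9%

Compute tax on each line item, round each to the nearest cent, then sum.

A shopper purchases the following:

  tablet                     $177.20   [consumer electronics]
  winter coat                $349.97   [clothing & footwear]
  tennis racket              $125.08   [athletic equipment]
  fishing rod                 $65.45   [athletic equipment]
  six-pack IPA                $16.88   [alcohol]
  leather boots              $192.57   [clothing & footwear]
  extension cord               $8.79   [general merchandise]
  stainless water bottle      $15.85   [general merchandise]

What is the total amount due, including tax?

Tablet $177.20: consumer electronics → 4.5% → $7.97
Winter coat $349.97: clothing & footwear, $300.00 or more → 9.25% → $32.37
Tennis racket $125.08: athletic equipment → 5.5% → $6.88
Fishing rod $65.45: athletic equipment → 5.5% → $3.60
Six-pack IPA $16.88: alcohol → 8.5% → $1.43
Leather boots $192.57: clothing & footwear, under $300.00 → 0% → $0.00
Extension cord $8.79: general merchandise → 9% → $0.79
Stainless water bottle $15.85: general merchandise → 9% → $1.43
Subtotal = $951.79; tax = $54.47; total due = $1006.26

$1006.26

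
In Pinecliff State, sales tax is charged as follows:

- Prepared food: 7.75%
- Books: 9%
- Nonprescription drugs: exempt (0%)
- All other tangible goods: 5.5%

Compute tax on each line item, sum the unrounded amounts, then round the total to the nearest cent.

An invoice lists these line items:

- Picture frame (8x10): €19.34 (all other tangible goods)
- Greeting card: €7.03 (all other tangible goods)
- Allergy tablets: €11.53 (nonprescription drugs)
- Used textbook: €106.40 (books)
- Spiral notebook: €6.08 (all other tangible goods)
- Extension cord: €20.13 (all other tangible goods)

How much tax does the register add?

€12.47

Picture frame (8x10) €19.34: all other tangible goods → 5.5% → €1.0637
Greeting card €7.03: all other tangible goods → 5.5% → €0.38665
Allergy tablets €11.53: nonprescription drugs → 0% → €0.00
Used textbook €106.40: books → 9% → €9.576
Spiral notebook €6.08: all other tangible goods → 5.5% → €0.3344
Extension cord €20.13: all other tangible goods → 5.5% → €1.10715
Unrounded tax sum = €12.4679 → €12.47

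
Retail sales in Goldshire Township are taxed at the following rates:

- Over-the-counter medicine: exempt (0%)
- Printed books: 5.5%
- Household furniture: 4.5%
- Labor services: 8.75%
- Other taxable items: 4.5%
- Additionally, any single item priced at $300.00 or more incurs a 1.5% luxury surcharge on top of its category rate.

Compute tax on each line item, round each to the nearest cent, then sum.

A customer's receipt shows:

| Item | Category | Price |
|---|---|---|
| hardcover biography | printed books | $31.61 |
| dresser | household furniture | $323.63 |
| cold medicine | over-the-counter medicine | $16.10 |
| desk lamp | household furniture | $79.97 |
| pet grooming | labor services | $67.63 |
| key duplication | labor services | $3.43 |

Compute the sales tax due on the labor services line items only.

$6.22

Pet grooming $67.63: labor services → 8.75% → $5.92
Key duplication $3.43: labor services → 8.75% → $0.30
Tax on labor services = $5.92 + $0.30 = $6.22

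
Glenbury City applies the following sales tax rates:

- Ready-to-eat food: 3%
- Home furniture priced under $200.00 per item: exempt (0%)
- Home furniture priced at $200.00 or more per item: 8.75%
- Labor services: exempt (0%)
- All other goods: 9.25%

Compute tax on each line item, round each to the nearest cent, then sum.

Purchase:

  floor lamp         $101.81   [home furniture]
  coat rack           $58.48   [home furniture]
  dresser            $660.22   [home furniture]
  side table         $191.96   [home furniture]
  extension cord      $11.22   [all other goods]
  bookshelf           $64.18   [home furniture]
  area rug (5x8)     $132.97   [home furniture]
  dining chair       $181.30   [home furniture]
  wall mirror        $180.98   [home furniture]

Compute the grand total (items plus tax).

$1641.93

Floor lamp $101.81: home furniture, under $200.00 → 0% → $0.00
Coat rack $58.48: home furniture, under $200.00 → 0% → $0.00
Dresser $660.22: home furniture, $200.00 or more → 8.75% → $57.77
Side table $191.96: home furniture, under $200.00 → 0% → $0.00
Extension cord $11.22: all other goods → 9.25% → $1.04
Bookshelf $64.18: home furniture, under $200.00 → 0% → $0.00
Area rug (5x8) $132.97: home furniture, under $200.00 → 0% → $0.00
Dining chair $181.30: home furniture, under $200.00 → 0% → $0.00
Wall mirror $180.98: home furniture, under $200.00 → 0% → $0.00
Subtotal = $1583.12; tax = $58.81; total due = $1641.93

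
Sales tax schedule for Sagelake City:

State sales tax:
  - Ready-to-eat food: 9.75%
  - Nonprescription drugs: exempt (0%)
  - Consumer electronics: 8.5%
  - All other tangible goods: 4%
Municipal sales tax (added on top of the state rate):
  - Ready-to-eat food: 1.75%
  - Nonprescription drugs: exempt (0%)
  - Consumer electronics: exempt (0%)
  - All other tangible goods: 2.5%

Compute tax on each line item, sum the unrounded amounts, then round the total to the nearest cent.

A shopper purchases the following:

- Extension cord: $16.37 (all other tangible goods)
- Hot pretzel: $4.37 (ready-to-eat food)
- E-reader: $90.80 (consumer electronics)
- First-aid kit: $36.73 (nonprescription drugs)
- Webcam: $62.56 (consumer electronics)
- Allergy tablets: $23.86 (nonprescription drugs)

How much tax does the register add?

Extension cord $16.37: all other tangible goods → 4% + 2.5% municipal = 6.5% → $1.06405
Hot pretzel $4.37: ready-to-eat food → 9.75% + 1.75% municipal = 11.5% → $0.50255
E-reader $90.80: consumer electronics → 8.5% + 0% municipal = 8.5% → $7.718
First-aid kit $36.73: nonprescription drugs → 0% + 0% municipal = 0% → $0.00
Webcam $62.56: consumer electronics → 8.5% + 0% municipal = 8.5% → $5.3176
Allergy tablets $23.86: nonprescription drugs → 0% + 0% municipal = 0% → $0.00
Unrounded tax sum = $14.6022 → $14.60

$14.60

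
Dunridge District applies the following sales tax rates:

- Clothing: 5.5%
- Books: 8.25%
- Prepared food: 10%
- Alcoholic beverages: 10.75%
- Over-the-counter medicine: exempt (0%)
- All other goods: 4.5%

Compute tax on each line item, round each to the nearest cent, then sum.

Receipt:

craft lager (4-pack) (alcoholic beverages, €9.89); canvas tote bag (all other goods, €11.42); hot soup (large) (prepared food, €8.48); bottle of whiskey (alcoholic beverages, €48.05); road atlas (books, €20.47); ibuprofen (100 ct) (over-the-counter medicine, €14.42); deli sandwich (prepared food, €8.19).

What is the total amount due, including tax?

€131.02

Craft lager (4-pack) €9.89: alcoholic beverages → 10.75% → €1.06
Canvas tote bag €11.42: all other goods → 4.5% → €0.51
Hot soup (large) €8.48: prepared food → 10% → €0.85
Bottle of whiskey €48.05: alcoholic beverages → 10.75% → €5.17
Road atlas €20.47: books → 8.25% → €1.69
Ibuprofen (100 ct) €14.42: over-the-counter medicine → 0% → €0.00
Deli sandwich €8.19: prepared food → 10% → €0.82
Subtotal = €120.92; tax = €10.10; total due = €131.02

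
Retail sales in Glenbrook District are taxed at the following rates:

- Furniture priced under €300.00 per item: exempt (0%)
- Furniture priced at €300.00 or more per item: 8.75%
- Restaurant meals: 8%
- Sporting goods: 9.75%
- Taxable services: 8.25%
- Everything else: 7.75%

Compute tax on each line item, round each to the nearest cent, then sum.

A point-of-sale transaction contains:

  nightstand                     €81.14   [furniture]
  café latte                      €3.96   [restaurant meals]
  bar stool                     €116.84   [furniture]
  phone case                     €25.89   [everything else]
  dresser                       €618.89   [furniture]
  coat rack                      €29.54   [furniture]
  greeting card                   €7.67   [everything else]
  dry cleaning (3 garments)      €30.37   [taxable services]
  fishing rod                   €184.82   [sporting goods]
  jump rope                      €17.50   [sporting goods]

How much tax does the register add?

Nightstand €81.14: furniture, under €300.00 → 0% → €0.00
Café latte €3.96: restaurant meals → 8% → €0.32
Bar stool €116.84: furniture, under €300.00 → 0% → €0.00
Phone case €25.89: everything else → 7.75% → €2.01
Dresser €618.89: furniture, €300.00 or more → 8.75% → €54.15
Coat rack €29.54: furniture, under €300.00 → 0% → €0.00
Greeting card €7.67: everything else → 7.75% → €0.59
Dry cleaning (3 garments) €30.37: taxable services → 8.25% → €2.51
Fishing rod €184.82: sporting goods → 9.75% → €18.02
Jump rope €17.50: sporting goods → 9.75% → €1.71
Total tax = €0.32 + €2.01 + €54.15 + €0.59 + €2.51 + €18.02 + €1.71 = €79.31

€79.31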